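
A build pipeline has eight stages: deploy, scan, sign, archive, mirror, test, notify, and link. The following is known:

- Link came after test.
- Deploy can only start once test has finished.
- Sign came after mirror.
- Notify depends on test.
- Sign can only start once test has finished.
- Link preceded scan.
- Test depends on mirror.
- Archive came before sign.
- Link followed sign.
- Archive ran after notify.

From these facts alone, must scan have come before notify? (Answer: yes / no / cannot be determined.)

Tracing the constraints gives notify → archive → sign → link → scan, so notify must come before scan.
That means scan cannot be before notify.

no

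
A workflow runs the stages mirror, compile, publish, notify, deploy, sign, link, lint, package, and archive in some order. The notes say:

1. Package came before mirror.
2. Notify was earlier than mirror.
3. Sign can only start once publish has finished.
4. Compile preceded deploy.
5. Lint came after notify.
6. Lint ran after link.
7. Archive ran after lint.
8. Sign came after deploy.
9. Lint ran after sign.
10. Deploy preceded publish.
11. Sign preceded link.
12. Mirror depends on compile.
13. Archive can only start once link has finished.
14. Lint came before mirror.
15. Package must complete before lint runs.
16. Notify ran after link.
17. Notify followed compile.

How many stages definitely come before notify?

5

Directly stated before notify: compile and link.
Deploy reaches notify via deploy → sign → link → notify.
Publish reaches notify via publish → sign → link → notify.
Sign reaches notify via sign → link → notify.
That's compile, deploy, link, publish, and sign — 5 in all.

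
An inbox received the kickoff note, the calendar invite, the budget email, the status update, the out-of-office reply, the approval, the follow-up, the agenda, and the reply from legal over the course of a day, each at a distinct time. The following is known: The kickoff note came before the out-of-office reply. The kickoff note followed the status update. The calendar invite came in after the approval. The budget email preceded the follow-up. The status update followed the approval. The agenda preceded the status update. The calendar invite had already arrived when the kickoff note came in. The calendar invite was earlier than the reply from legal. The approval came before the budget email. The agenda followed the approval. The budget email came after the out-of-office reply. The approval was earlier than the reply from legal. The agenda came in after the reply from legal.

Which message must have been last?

Every other message has a chain of constraints placing it before the follow-up, so the follow-up is last.

the follow-up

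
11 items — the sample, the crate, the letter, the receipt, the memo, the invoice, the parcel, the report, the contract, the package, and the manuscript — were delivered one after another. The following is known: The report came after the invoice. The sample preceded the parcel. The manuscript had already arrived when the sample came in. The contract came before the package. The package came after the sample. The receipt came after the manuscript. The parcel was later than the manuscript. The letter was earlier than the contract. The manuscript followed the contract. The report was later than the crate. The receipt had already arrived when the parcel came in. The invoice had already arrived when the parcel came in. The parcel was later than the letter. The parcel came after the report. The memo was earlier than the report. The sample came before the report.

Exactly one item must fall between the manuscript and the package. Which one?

the sample

Tracing the constraints gives the manuscript → the sample → the package, so the sample sits after the manuscript and before the package.
No other item is forced both after the manuscript and before the package.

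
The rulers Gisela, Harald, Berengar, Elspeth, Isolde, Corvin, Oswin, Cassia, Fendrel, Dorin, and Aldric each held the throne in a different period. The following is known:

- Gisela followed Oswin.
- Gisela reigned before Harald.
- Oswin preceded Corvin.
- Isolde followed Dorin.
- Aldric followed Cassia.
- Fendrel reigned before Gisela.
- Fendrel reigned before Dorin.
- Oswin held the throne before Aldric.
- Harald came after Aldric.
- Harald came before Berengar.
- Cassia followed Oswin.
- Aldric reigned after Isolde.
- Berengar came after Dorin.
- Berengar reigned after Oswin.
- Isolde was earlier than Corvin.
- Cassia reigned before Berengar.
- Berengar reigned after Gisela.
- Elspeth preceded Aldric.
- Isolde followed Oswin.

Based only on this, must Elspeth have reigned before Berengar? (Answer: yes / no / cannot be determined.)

yes

Chain the constraints: Elspeth → Aldric → Harald → Berengar. Each link is directly stated, so Elspeth comes before Berengar.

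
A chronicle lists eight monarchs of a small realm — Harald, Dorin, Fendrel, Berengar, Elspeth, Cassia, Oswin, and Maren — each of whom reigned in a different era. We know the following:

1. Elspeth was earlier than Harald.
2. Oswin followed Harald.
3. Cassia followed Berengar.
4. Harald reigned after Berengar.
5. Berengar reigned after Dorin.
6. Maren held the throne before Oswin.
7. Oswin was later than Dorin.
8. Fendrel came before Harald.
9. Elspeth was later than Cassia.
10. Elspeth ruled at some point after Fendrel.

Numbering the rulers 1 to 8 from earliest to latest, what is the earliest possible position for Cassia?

3

Berengar and Dorin must both come before Cassia — 2 forced predecessors.
Nothing else is forced ahead of Cassia, so their earliest slot is position 2 + 1 = 3.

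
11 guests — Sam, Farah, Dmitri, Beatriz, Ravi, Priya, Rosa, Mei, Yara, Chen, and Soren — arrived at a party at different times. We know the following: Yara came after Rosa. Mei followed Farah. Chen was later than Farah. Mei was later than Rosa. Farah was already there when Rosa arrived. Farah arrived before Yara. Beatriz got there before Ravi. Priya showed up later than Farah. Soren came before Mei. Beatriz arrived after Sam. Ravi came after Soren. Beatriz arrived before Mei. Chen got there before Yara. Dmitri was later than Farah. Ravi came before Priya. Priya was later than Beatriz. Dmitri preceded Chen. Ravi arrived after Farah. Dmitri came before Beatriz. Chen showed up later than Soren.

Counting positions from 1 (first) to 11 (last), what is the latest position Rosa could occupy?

9

Rosa must come before Mei and Yara — 2 guests forced after them.
Everything else can be placed before Rosa in some valid order, so Rosa can sit as late as position 11 − 2 = 9.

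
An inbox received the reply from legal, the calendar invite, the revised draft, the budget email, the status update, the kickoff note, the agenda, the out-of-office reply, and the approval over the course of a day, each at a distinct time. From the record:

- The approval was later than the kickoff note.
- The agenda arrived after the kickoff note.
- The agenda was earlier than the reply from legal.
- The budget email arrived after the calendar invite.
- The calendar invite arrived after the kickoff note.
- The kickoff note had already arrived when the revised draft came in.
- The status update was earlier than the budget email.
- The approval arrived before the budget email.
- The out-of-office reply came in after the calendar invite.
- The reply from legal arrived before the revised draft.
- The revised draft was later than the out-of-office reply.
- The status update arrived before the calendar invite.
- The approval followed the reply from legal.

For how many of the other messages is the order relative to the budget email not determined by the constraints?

Forced before the budget email: the agenda, the approval, the calendar invite, the kickoff note, the reply from legal, and the status update.
That leaves the out-of-office reply and the revised draft with no forced order relative to the budget email — 2.

2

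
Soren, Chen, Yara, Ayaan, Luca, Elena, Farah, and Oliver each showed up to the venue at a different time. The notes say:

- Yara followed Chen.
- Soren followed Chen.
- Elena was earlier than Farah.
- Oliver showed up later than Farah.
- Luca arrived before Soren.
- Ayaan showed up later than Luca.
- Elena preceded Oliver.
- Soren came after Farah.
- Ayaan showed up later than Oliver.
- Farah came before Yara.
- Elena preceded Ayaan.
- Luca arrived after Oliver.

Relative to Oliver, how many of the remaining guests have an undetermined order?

Forced before Oliver: Elena and Farah; forced after Oliver: Ayaan, Luca, and Soren.
That leaves Chen and Yara with no forced order relative to Oliver — 2.

2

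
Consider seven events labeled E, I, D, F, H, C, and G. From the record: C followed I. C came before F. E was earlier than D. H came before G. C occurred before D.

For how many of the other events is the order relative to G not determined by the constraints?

Forced before G: H.
That leaves C, D, E, F, and I with no forced order relative to G — 5.

5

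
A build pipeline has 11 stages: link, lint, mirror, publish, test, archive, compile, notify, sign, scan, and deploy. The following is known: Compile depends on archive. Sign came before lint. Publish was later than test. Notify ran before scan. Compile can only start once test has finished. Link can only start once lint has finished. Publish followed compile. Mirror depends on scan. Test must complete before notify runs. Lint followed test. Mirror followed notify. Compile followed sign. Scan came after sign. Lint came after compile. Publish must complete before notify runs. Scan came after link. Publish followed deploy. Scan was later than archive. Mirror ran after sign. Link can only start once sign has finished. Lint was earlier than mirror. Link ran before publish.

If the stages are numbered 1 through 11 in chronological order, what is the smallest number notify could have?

9

Archive, compile, deploy, link, lint, publish, sign, and test must all come before notify — 8 forced predecessors.
Nothing else is forced ahead of notify, so its earliest slot is position 8 + 1 = 9.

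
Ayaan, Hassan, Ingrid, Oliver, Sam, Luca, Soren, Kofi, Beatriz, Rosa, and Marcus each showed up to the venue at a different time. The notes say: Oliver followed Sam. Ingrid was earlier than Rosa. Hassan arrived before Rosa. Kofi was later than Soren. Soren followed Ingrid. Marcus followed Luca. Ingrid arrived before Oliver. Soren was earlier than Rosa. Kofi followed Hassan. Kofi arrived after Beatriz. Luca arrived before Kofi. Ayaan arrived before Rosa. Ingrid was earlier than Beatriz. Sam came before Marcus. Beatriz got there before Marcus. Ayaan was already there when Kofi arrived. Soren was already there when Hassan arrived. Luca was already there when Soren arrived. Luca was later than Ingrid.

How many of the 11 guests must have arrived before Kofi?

6

Directly stated before Kofi: Ayaan, Beatriz, Hassan, Luca, and Soren.
Ingrid reaches Kofi via Ingrid → Luca → Kofi.
No chain forces Oliver (or any of the others) ahead of Kofi.
That's Ayaan, Beatriz, Hassan, Ingrid, Luca, and Soren — 6 in all.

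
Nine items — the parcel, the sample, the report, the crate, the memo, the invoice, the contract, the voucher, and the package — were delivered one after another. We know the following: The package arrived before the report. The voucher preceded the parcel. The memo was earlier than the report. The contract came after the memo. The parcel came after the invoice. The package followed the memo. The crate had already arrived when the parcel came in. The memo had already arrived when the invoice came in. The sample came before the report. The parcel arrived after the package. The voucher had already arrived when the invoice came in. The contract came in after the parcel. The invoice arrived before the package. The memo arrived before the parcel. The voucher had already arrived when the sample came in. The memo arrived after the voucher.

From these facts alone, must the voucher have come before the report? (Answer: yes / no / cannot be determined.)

yes

Chain the constraints: the voucher → the sample → the report. Each link is directly stated, so the voucher comes before the report.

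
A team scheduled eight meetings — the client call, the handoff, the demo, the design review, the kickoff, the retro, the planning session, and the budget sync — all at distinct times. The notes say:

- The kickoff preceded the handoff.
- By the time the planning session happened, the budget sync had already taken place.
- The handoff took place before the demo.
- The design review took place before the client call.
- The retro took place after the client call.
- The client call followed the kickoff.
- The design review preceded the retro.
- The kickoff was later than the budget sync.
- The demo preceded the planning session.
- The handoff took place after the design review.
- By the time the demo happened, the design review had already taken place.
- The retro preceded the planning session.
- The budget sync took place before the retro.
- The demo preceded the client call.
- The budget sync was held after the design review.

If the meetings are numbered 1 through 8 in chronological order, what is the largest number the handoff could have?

The handoff must come before the client call, the demo, the planning session, and the retro — 4 meetings forced after it.
Everything else can be placed before the handoff in some valid order, so the handoff can sit as late as position 8 − 4 = 4.

4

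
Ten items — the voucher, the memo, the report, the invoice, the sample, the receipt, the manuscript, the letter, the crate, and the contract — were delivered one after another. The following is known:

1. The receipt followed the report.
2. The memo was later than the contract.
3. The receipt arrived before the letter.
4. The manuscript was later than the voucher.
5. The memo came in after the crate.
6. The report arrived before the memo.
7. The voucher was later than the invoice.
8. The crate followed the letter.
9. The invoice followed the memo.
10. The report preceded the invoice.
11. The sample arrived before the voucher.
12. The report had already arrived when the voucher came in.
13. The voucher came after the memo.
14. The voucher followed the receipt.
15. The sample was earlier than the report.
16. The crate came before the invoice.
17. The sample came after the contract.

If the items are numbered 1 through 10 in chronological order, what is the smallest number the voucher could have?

9

The contract, the crate, the invoice, the letter, the memo, the receipt, the report, and the sample must all come before the voucher — 8 forced predecessors.
Nothing else is forced ahead of the voucher, so its earliest slot is position 8 + 1 = 9.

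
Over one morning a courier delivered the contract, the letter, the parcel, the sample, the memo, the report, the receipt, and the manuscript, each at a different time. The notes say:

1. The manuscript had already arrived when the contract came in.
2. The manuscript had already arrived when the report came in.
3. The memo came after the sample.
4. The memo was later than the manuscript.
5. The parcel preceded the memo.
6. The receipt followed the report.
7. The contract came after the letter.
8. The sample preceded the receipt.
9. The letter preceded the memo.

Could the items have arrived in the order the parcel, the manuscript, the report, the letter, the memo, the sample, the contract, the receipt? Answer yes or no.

The constraints require the sample before the memo, but in the proposed sequence the memo appears ahead of the sample. That one violation is enough.

no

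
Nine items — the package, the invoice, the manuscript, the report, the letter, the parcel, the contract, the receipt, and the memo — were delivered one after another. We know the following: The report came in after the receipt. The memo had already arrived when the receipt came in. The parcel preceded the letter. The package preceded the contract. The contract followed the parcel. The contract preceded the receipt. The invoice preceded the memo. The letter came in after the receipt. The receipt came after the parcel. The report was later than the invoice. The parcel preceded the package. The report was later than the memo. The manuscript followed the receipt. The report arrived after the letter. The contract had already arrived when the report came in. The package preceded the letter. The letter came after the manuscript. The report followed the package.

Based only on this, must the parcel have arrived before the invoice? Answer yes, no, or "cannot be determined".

cannot be determined

No chain of stated constraints runs from the parcel to the invoice, and none runs from the invoice to the parcel either.
So the relative order of the parcel and the invoice is not fixed by the given facts.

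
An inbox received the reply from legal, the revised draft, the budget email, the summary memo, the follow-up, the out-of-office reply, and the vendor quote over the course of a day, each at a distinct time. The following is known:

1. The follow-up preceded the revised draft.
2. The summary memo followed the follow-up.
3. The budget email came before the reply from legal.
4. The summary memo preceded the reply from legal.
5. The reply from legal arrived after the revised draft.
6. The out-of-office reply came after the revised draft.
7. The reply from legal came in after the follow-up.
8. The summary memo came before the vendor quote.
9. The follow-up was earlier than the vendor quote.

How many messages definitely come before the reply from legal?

Directly stated before the reply from legal: the budget email, the follow-up, the revised draft, and the summary memo.
That's the budget email, the follow-up, the revised draft, and the summary memo — 4 in all.

4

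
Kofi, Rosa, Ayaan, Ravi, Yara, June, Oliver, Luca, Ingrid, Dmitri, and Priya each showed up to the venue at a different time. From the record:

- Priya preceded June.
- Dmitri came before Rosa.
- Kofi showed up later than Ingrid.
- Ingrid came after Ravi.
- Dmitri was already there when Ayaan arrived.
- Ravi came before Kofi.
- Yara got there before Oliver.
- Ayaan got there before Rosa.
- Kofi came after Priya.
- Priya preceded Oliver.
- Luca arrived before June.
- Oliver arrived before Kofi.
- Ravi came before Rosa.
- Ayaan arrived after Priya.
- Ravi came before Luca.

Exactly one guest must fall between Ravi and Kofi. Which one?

Ingrid

Tracing the constraints gives Ravi → Ingrid → Kofi, so Ingrid sits after Ravi and before Kofi.
No other guest is forced both after Ravi and before Kofi.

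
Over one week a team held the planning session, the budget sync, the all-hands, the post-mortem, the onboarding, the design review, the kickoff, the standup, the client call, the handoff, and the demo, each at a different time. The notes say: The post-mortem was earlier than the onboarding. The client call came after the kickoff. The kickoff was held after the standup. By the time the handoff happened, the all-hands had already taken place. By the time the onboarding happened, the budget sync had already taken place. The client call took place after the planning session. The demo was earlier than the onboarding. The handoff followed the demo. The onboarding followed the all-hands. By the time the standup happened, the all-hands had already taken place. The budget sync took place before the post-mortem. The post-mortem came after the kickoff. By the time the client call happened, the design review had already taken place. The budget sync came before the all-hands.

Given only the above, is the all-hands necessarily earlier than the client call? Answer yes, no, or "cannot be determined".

yes

Chain the constraints: the all-hands → the standup → the kickoff → the client call. Each link is directly stated, so the all-hands comes before the client call.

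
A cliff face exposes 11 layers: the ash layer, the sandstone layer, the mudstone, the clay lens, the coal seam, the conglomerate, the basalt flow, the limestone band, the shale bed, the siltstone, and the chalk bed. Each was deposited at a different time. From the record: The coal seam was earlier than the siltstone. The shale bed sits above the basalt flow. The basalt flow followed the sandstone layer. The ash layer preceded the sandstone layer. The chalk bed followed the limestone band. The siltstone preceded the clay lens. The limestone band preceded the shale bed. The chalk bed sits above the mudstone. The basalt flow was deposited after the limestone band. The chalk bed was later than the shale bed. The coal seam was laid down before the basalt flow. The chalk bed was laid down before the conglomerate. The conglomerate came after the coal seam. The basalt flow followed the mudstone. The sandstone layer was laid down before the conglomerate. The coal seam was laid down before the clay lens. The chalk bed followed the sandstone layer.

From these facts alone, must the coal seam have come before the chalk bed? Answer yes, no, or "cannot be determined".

yes

Chain the constraints: the coal seam → the basalt flow → the shale bed → the chalk bed. Each link is directly stated, so the coal seam comes before the chalk bed.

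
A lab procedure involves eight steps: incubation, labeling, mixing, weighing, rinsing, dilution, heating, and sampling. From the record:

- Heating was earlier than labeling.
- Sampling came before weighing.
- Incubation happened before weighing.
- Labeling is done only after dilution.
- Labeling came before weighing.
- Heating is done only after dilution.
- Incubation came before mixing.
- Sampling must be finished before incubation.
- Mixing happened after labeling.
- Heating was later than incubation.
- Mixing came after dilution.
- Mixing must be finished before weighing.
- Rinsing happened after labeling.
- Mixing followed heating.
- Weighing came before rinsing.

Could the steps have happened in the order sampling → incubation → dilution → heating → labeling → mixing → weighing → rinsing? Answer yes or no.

yes

Check each stated constraint against the proposed order — e.g. incubation is ahead of weighing; sampling is ahead of weighing. Every pair is in the required order; nothing is violated.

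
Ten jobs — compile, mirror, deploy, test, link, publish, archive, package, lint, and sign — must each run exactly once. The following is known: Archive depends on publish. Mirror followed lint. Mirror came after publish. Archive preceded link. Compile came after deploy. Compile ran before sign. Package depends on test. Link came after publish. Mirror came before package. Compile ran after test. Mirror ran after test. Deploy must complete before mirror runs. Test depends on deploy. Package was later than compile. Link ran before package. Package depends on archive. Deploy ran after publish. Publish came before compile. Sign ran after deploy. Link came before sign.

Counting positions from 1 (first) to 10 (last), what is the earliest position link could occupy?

Archive and publish must both come before link — 2 forced predecessors.
Nothing else is forced ahead of link, so its earliest slot is position 2 + 1 = 3.

3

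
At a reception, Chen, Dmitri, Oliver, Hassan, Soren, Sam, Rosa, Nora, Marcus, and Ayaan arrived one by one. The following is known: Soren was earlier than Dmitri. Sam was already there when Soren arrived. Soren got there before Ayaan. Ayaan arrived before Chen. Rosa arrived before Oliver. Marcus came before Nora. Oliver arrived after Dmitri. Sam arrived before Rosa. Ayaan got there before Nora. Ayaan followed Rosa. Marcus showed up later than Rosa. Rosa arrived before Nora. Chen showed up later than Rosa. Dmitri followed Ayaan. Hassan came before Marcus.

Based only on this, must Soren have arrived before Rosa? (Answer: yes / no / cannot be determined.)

No chain of stated constraints runs from Soren to Rosa, and none runs from Rosa to Soren either.
So the relative order of Soren and Rosa is not fixed by the given facts.

cannot be determined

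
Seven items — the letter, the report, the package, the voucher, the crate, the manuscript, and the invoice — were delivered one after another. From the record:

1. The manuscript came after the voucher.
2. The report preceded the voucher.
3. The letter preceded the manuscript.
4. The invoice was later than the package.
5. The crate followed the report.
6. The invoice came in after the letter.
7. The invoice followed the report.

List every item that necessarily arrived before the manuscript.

the letter, the report, the voucher

Directly stated before the manuscript: the letter and the voucher.
The report reaches the manuscript via the report → the voucher → the manuscript.
No chain forces the invoice (or any of the others) ahead of the manuscript.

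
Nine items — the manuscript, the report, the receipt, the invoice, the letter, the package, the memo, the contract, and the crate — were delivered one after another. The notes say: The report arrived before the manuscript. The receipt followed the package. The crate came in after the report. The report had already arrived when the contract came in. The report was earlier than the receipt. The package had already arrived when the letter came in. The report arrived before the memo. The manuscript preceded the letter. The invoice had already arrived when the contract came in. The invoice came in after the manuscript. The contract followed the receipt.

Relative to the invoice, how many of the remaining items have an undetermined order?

5

Forced before the invoice: the manuscript and the report; forced after the invoice: the contract.
That leaves the crate, the letter, the memo, the package, and the receipt with no forced order relative to the invoice — 5.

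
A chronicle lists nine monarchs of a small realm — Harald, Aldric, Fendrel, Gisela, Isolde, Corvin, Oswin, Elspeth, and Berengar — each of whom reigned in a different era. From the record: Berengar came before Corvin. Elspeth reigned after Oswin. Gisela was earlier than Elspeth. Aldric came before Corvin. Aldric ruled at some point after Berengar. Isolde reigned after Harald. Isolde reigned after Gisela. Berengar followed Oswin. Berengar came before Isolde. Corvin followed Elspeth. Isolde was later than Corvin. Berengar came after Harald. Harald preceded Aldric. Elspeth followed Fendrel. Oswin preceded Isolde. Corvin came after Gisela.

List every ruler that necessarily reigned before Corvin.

Aldric, Berengar, Elspeth, Fendrel, Gisela, Harald, Oswin

Directly stated before Corvin: Aldric, Berengar, Elspeth, and Gisela.
Fendrel reaches Corvin via Fendrel → Elspeth → Corvin.
Harald reaches Corvin via Harald → Aldric → Corvin.
Oswin reaches Corvin via Oswin → Berengar → Corvin.
No chain forces Isolde ahead of Corvin.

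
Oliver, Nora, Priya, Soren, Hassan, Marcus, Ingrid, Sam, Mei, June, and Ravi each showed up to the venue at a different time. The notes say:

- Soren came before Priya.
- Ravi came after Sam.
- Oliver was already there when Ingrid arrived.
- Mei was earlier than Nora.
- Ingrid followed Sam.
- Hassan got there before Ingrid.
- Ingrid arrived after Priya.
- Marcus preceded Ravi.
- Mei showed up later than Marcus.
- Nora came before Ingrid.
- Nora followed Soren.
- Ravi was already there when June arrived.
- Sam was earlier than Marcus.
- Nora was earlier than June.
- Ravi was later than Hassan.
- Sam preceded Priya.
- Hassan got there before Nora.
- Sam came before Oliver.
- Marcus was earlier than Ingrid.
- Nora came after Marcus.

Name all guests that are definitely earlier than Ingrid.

Directly stated before Ingrid: Hassan, Marcus, Nora, Oliver, Priya, and Sam.
Mei reaches Ingrid via Mei → Nora → Ingrid.
Soren reaches Ingrid via Soren → Priya → Ingrid.
No chain forces June (or any of the others) ahead of Ingrid.

Hassan, Marcus, Mei, Nora, Oliver, Priya, Sam, Soren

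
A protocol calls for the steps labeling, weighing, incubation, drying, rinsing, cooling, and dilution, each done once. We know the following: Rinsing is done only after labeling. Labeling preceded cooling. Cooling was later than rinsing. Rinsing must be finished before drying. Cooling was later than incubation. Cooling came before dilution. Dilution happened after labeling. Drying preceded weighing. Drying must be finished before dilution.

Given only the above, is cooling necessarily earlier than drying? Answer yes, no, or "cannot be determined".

cannot be determined

No chain of stated constraints runs from cooling to drying, and none runs from drying to cooling either.
So the relative order of cooling and drying is not fixed by the given facts.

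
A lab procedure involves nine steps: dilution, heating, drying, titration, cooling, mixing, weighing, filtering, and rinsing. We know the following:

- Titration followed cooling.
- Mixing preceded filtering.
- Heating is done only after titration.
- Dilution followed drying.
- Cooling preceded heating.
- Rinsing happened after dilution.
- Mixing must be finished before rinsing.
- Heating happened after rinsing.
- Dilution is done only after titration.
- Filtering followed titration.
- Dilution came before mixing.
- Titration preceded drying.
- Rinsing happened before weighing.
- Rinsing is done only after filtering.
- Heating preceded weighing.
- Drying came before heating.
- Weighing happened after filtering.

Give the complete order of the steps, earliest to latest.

cooling, titration, drying, dilution, mixing, filtering, rinsing, heating, weighing

The constraints fix every adjacent pair, so only one ordering works:
cooling → titration → drying → dilution → mixing → filtering → rinsing → heating → weighing.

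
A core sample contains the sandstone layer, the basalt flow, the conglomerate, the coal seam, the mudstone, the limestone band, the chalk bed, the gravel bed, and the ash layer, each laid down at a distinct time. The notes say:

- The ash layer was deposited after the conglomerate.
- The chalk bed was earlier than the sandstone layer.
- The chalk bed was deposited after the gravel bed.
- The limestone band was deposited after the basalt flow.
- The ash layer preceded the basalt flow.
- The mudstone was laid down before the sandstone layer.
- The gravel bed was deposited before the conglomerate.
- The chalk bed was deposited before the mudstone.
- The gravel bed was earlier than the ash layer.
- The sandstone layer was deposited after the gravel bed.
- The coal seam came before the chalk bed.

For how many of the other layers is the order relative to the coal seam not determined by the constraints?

Forced after the coal seam: the chalk bed, the mudstone, and the sandstone layer.
That leaves the ash layer, the basalt flow, the conglomerate, the gravel bed, and the limestone band with no forced order relative to the coal seam — 5.

5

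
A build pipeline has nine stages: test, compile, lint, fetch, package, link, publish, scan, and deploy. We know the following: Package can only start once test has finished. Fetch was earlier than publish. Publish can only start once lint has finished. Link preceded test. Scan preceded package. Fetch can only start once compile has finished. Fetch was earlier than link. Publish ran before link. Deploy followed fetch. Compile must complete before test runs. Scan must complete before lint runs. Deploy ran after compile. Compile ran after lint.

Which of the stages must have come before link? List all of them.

Directly stated before link: fetch and publish.
Compile reaches link via compile → fetch → link.
Lint reaches link via lint → publish → link.
Scan reaches link via scan → lint → publish → link.
No chain forces test (or any of the others) ahead of link.

compile, fetch, lint, publish, scan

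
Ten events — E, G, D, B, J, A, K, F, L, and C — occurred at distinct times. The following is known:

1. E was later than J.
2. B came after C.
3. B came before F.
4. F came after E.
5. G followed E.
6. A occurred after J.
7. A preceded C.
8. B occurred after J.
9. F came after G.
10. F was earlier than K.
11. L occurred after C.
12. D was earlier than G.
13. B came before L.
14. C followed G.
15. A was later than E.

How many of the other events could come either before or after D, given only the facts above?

3

Forced after D: B, C, F, G, K, and L.
That leaves A, E, and J with no forced order relative to D — 3.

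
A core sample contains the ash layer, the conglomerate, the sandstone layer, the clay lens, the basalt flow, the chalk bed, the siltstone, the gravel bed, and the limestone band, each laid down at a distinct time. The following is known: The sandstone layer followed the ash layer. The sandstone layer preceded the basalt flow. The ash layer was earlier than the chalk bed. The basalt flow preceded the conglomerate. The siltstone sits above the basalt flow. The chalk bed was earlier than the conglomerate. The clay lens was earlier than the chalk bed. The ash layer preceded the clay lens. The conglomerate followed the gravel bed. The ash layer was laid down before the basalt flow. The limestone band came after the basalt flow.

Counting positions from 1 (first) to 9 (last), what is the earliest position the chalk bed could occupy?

The ash layer and the clay lens must both come before the chalk bed — 2 forced predecessors.
Nothing else is forced ahead of the chalk bed, so its earliest slot is position 2 + 1 = 3.

3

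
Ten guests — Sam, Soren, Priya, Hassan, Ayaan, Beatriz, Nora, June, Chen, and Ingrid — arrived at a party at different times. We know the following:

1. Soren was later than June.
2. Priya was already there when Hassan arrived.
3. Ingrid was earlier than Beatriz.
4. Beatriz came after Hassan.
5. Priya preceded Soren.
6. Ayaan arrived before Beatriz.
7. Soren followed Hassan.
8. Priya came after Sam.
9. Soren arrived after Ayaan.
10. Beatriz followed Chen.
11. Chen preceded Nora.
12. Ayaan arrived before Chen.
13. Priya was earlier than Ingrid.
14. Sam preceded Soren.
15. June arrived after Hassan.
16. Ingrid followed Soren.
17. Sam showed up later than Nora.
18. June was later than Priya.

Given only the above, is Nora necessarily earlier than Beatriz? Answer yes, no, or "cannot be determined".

yes

Chain the constraints: Nora → Sam → Soren → Ingrid → Beatriz. Each link is directly stated, so Nora comes before Beatriz.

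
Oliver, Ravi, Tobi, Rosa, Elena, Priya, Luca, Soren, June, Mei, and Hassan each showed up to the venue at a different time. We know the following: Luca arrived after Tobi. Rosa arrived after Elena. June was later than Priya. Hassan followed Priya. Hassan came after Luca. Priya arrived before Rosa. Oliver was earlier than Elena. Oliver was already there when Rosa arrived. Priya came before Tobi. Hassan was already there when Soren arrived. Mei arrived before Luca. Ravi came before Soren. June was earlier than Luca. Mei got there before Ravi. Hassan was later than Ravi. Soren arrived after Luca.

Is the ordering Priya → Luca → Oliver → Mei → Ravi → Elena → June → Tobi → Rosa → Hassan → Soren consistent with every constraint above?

no

The constraints require Tobi before Luca, but in the proposed sequence Luca appears ahead of Tobi. That one violation is enough.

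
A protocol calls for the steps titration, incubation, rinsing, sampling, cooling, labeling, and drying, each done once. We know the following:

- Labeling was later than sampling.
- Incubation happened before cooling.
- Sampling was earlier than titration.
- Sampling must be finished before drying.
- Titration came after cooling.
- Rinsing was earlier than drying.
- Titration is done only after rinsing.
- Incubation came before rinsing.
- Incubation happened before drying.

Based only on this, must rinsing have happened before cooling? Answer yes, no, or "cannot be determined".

cannot be determined

No chain of stated constraints runs from rinsing to cooling, and none runs from cooling to rinsing either.
So the relative order of rinsing and cooling is not fixed by the given facts.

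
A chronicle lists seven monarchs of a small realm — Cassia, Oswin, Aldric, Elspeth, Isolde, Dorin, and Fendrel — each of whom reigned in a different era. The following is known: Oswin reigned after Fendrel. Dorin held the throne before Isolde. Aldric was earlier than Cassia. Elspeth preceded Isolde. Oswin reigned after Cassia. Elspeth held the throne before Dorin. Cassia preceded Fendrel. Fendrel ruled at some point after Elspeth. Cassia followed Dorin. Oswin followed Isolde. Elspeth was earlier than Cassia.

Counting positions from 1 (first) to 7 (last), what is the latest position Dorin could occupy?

3

Dorin must come before Cassia, Fendrel, Isolde, and Oswin — 4 rulers forced after them.
Everything else can be placed before Dorin in some valid order, so Dorin can sit as late as position 7 − 4 = 3.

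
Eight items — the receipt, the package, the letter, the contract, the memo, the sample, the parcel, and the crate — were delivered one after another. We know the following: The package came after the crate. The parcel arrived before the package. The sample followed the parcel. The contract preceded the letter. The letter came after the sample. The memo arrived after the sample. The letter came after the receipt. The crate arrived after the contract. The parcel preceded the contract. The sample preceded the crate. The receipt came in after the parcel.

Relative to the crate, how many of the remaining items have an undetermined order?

Forced before the crate: the contract, the parcel, and the sample; forced after the crate: the package.
That leaves the letter, the memo, and the receipt with no forced order relative to the crate — 3.

3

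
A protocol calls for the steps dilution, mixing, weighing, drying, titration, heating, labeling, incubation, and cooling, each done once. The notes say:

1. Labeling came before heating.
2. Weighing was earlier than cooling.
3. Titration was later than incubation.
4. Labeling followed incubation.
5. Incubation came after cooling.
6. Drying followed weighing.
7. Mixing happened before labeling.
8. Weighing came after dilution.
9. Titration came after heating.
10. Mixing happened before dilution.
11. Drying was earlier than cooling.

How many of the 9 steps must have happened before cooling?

4

Directly stated before cooling: drying and weighing.
Dilution reaches cooling via dilution → weighing → cooling.
Mixing reaches cooling via mixing → dilution → weighing → cooling.
No chain forces incubation (or any of the others) ahead of cooling.
That's dilution, drying, mixing, and weighing — 4 in all.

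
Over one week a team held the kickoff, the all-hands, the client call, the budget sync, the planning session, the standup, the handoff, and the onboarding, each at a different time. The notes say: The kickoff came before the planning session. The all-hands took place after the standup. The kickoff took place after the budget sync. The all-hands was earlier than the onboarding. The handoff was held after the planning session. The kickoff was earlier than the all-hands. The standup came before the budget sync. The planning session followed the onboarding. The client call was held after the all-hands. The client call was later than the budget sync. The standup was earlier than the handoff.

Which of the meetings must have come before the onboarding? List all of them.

the all-hands, the budget sync, the kickoff, the standup

Directly stated before the onboarding: the all-hands.
The budget sync reaches the onboarding via the budget sync → the kickoff → the all-hands → the onboarding.
The kickoff reaches the onboarding via the kickoff → the all-hands → the onboarding.
The standup reaches the onboarding via the standup → the all-hands → the onboarding.
No chain forces the client call (or any of the others) ahead of the onboarding.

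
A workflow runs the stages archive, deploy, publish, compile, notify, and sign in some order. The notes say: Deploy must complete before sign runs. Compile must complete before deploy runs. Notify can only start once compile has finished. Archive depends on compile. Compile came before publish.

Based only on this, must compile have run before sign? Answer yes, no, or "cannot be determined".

Chain the constraints: compile → deploy → sign. Each link is directly stated, so compile comes before sign.

yes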